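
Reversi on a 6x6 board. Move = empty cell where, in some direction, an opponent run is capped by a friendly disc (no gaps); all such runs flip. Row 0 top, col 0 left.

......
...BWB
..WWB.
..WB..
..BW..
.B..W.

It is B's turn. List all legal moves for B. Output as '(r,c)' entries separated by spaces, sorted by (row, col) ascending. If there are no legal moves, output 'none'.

Answer: (0,4) (1,1) (1,2) (2,1) (3,1) (4,4) (5,3)

Derivation:
(0,3): no bracket -> illegal
(0,4): flips 1 -> legal
(0,5): no bracket -> illegal
(1,1): flips 1 -> legal
(1,2): flips 2 -> legal
(2,1): flips 2 -> legal
(2,5): no bracket -> illegal
(3,1): flips 2 -> legal
(3,4): no bracket -> illegal
(4,1): no bracket -> illegal
(4,4): flips 1 -> legal
(4,5): no bracket -> illegal
(5,2): no bracket -> illegal
(5,3): flips 1 -> legal
(5,5): no bracket -> illegal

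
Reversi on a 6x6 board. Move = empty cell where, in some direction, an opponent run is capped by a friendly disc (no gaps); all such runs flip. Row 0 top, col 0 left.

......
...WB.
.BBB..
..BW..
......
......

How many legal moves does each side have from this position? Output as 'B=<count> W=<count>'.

Answer: B=6 W=3

Derivation:
-- B to move --
(0,2): no bracket -> illegal
(0,3): flips 1 -> legal
(0,4): flips 1 -> legal
(1,2): flips 1 -> legal
(2,4): no bracket -> illegal
(3,4): flips 1 -> legal
(4,2): no bracket -> illegal
(4,3): flips 1 -> legal
(4,4): flips 1 -> legal
B mobility = 6
-- W to move --
(0,3): no bracket -> illegal
(0,4): no bracket -> illegal
(0,5): no bracket -> illegal
(1,0): no bracket -> illegal
(1,1): flips 1 -> legal
(1,2): no bracket -> illegal
(1,5): flips 1 -> legal
(2,0): no bracket -> illegal
(2,4): no bracket -> illegal
(2,5): no bracket -> illegal
(3,0): no bracket -> illegal
(3,1): flips 2 -> legal
(3,4): no bracket -> illegal
(4,1): no bracket -> illegal
(4,2): no bracket -> illegal
(4,3): no bracket -> illegal
W mobility = 3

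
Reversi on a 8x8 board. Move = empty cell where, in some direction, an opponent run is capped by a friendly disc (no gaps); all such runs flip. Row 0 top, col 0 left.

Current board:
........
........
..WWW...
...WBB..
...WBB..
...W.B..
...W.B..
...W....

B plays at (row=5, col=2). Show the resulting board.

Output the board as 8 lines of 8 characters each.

Place B at (5,2); scan 8 dirs for brackets.
Dir NW: first cell '.' (not opp) -> no flip
Dir N: first cell '.' (not opp) -> no flip
Dir NE: opp run (4,3) capped by B -> flip
Dir W: first cell '.' (not opp) -> no flip
Dir E: opp run (5,3), next='.' -> no flip
Dir SW: first cell '.' (not opp) -> no flip
Dir S: first cell '.' (not opp) -> no flip
Dir SE: opp run (6,3), next='.' -> no flip
All flips: (4,3)

Answer: ........
........
..WWW...
...WBB..
...BBB..
..BW.B..
...W.B..
...W....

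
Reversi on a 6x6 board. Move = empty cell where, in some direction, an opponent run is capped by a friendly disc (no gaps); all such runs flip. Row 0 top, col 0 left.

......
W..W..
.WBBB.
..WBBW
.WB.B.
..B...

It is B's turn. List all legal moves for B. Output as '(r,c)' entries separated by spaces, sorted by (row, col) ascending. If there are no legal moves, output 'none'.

Answer: (0,2) (0,3) (0,4) (2,0) (3,0) (3,1) (4,0) (5,0)

Derivation:
(0,0): no bracket -> illegal
(0,1): no bracket -> illegal
(0,2): flips 1 -> legal
(0,3): flips 1 -> legal
(0,4): flips 1 -> legal
(1,1): no bracket -> illegal
(1,2): no bracket -> illegal
(1,4): no bracket -> illegal
(2,0): flips 1 -> legal
(2,5): no bracket -> illegal
(3,0): flips 1 -> legal
(3,1): flips 1 -> legal
(4,0): flips 1 -> legal
(4,3): no bracket -> illegal
(4,5): no bracket -> illegal
(5,0): flips 2 -> legal
(5,1): no bracket -> illegal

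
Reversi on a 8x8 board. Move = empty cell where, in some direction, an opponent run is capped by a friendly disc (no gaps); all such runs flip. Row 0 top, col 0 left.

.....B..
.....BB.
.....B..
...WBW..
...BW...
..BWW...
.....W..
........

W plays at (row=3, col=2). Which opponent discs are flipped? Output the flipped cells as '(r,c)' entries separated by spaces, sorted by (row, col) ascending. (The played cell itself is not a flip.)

Dir NW: first cell '.' (not opp) -> no flip
Dir N: first cell '.' (not opp) -> no flip
Dir NE: first cell '.' (not opp) -> no flip
Dir W: first cell '.' (not opp) -> no flip
Dir E: first cell 'W' (not opp) -> no flip
Dir SW: first cell '.' (not opp) -> no flip
Dir S: first cell '.' (not opp) -> no flip
Dir SE: opp run (4,3) capped by W -> flip

Answer: (4,3)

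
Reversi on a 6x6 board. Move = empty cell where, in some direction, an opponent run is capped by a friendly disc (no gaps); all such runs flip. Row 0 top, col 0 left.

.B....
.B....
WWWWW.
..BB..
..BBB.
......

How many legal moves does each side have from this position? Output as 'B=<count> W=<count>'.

Answer: B=6 W=8

Derivation:
-- B to move --
(1,0): flips 1 -> legal
(1,2): flips 1 -> legal
(1,3): flips 1 -> legal
(1,4): flips 1 -> legal
(1,5): flips 1 -> legal
(2,5): no bracket -> illegal
(3,0): no bracket -> illegal
(3,1): flips 1 -> legal
(3,4): no bracket -> illegal
(3,5): no bracket -> illegal
B mobility = 6
-- W to move --
(0,0): flips 1 -> legal
(0,2): flips 1 -> legal
(1,0): no bracket -> illegal
(1,2): no bracket -> illegal
(3,1): no bracket -> illegal
(3,4): no bracket -> illegal
(3,5): no bracket -> illegal
(4,1): flips 1 -> legal
(4,5): no bracket -> illegal
(5,1): flips 2 -> legal
(5,2): flips 2 -> legal
(5,3): flips 2 -> legal
(5,4): flips 2 -> legal
(5,5): flips 2 -> legal
W mobility = 8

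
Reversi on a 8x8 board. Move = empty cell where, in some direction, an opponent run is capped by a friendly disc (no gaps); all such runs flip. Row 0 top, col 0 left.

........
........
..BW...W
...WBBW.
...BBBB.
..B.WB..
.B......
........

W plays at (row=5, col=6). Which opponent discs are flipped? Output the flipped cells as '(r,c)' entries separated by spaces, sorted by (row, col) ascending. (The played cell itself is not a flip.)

Answer: (3,4) (4,5) (4,6) (5,5)

Derivation:
Dir NW: opp run (4,5) (3,4) capped by W -> flip
Dir N: opp run (4,6) capped by W -> flip
Dir NE: first cell '.' (not opp) -> no flip
Dir W: opp run (5,5) capped by W -> flip
Dir E: first cell '.' (not opp) -> no flip
Dir SW: first cell '.' (not opp) -> no flip
Dir S: first cell '.' (not opp) -> no flip
Dir SE: first cell '.' (not opp) -> no flip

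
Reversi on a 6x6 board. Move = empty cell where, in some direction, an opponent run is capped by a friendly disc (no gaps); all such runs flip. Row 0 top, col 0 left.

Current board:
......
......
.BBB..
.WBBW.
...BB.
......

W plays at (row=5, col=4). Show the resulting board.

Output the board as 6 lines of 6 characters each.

Answer: ......
......
.BBB..
.WBBW.
...BW.
....W.

Derivation:
Place W at (5,4); scan 8 dirs for brackets.
Dir NW: opp run (4,3) (3,2) (2,1), next='.' -> no flip
Dir N: opp run (4,4) capped by W -> flip
Dir NE: first cell '.' (not opp) -> no flip
Dir W: first cell '.' (not opp) -> no flip
Dir E: first cell '.' (not opp) -> no flip
Dir SW: edge -> no flip
Dir S: edge -> no flip
Dir SE: edge -> no flip
All flips: (4,4)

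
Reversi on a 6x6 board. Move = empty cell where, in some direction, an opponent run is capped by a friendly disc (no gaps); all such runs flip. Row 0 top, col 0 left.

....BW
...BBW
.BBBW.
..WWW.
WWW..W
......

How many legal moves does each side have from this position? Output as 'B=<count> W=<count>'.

Answer: B=6 W=6

Derivation:
-- B to move --
(2,5): flips 1 -> legal
(3,0): no bracket -> illegal
(3,1): no bracket -> illegal
(3,5): flips 1 -> legal
(4,3): flips 2 -> legal
(4,4): flips 3 -> legal
(5,0): flips 2 -> legal
(5,1): no bracket -> illegal
(5,2): flips 2 -> legal
(5,3): no bracket -> illegal
(5,4): no bracket -> illegal
(5,5): no bracket -> illegal
B mobility = 6
-- W to move --
(0,2): flips 1 -> legal
(0,3): flips 3 -> legal
(1,0): flips 1 -> legal
(1,1): flips 1 -> legal
(1,2): flips 4 -> legal
(2,0): flips 3 -> legal
(2,5): no bracket -> illegal
(3,0): no bracket -> illegal
(3,1): no bracket -> illegal
W mobility = 6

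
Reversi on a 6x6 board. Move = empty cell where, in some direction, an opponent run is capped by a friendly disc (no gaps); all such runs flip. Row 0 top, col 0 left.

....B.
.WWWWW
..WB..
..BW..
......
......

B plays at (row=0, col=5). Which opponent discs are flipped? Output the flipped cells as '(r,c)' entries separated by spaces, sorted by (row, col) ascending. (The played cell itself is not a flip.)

Dir NW: edge -> no flip
Dir N: edge -> no flip
Dir NE: edge -> no flip
Dir W: first cell 'B' (not opp) -> no flip
Dir E: edge -> no flip
Dir SW: opp run (1,4) capped by B -> flip
Dir S: opp run (1,5), next='.' -> no flip
Dir SE: edge -> no flip

Answer: (1,4)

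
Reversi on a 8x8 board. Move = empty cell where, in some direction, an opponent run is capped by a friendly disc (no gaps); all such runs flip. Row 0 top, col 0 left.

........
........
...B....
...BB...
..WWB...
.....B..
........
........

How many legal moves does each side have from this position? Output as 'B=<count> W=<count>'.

-- B to move --
(3,1): no bracket -> illegal
(3,2): no bracket -> illegal
(4,1): flips 2 -> legal
(5,1): flips 1 -> legal
(5,2): flips 1 -> legal
(5,3): flips 1 -> legal
(5,4): no bracket -> illegal
B mobility = 4
-- W to move --
(1,2): no bracket -> illegal
(1,3): flips 2 -> legal
(1,4): no bracket -> illegal
(2,2): no bracket -> illegal
(2,4): flips 1 -> legal
(2,5): flips 1 -> legal
(3,2): no bracket -> illegal
(3,5): no bracket -> illegal
(4,5): flips 1 -> legal
(4,6): no bracket -> illegal
(5,3): no bracket -> illegal
(5,4): no bracket -> illegal
(5,6): no bracket -> illegal
(6,4): no bracket -> illegal
(6,5): no bracket -> illegal
(6,6): no bracket -> illegal
W mobility = 4

Answer: B=4 W=4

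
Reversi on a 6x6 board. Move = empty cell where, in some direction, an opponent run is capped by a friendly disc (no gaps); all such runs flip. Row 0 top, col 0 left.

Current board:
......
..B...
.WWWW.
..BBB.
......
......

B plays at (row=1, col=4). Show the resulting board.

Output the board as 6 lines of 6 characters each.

Answer: ......
..B.B.
.WWBB.
..BBB.
......
......

Derivation:
Place B at (1,4); scan 8 dirs for brackets.
Dir NW: first cell '.' (not opp) -> no flip
Dir N: first cell '.' (not opp) -> no flip
Dir NE: first cell '.' (not opp) -> no flip
Dir W: first cell '.' (not opp) -> no flip
Dir E: first cell '.' (not opp) -> no flip
Dir SW: opp run (2,3) capped by B -> flip
Dir S: opp run (2,4) capped by B -> flip
Dir SE: first cell '.' (not opp) -> no flip
All flips: (2,3) (2,4)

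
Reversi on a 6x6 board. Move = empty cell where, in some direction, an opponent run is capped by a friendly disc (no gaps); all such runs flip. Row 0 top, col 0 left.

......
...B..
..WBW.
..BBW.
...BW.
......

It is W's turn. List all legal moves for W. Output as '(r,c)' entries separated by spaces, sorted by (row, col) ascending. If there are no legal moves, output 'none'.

Answer: (0,2) (0,4) (1,2) (3,1) (4,2) (5,2)

Derivation:
(0,2): flips 1 -> legal
(0,3): no bracket -> illegal
(0,4): flips 1 -> legal
(1,2): flips 1 -> legal
(1,4): no bracket -> illegal
(2,1): no bracket -> illegal
(3,1): flips 2 -> legal
(4,1): no bracket -> illegal
(4,2): flips 3 -> legal
(5,2): flips 1 -> legal
(5,3): no bracket -> illegal
(5,4): no bracket -> illegal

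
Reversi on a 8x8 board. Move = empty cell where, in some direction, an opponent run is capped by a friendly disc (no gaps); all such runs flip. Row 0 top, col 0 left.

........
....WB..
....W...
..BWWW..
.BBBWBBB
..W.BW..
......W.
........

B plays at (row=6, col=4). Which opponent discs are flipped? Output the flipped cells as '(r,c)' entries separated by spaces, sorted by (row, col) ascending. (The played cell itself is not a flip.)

Answer: (5,5)

Derivation:
Dir NW: first cell '.' (not opp) -> no flip
Dir N: first cell 'B' (not opp) -> no flip
Dir NE: opp run (5,5) capped by B -> flip
Dir W: first cell '.' (not opp) -> no flip
Dir E: first cell '.' (not opp) -> no flip
Dir SW: first cell '.' (not opp) -> no flip
Dir S: first cell '.' (not opp) -> no flip
Dir SE: first cell '.' (not opp) -> no flip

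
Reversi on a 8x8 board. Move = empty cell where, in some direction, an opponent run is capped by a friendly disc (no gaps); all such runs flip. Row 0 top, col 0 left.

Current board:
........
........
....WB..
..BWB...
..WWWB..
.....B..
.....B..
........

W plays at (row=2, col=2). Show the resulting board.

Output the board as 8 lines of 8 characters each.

Place W at (2,2); scan 8 dirs for brackets.
Dir NW: first cell '.' (not opp) -> no flip
Dir N: first cell '.' (not opp) -> no flip
Dir NE: first cell '.' (not opp) -> no flip
Dir W: first cell '.' (not opp) -> no flip
Dir E: first cell '.' (not opp) -> no flip
Dir SW: first cell '.' (not opp) -> no flip
Dir S: opp run (3,2) capped by W -> flip
Dir SE: first cell 'W' (not opp) -> no flip
All flips: (3,2)

Answer: ........
........
..W.WB..
..WWB...
..WWWB..
.....B..
.....B..
........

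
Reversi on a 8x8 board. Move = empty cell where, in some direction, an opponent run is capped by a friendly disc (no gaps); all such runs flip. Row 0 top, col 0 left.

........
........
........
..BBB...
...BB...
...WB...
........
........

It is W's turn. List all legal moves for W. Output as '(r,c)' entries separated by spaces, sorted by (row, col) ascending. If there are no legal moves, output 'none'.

(2,1): no bracket -> illegal
(2,2): no bracket -> illegal
(2,3): flips 2 -> legal
(2,4): no bracket -> illegal
(2,5): no bracket -> illegal
(3,1): no bracket -> illegal
(3,5): flips 1 -> legal
(4,1): no bracket -> illegal
(4,2): no bracket -> illegal
(4,5): no bracket -> illegal
(5,2): no bracket -> illegal
(5,5): flips 1 -> legal
(6,3): no bracket -> illegal
(6,4): no bracket -> illegal
(6,5): no bracket -> illegal

Answer: (2,3) (3,5) (5,5)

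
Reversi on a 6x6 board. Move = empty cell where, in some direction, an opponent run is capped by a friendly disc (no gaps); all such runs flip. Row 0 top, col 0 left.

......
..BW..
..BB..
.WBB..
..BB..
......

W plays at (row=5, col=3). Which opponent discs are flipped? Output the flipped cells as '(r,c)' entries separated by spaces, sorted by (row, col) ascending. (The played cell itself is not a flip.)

Dir NW: opp run (4,2) capped by W -> flip
Dir N: opp run (4,3) (3,3) (2,3) capped by W -> flip
Dir NE: first cell '.' (not opp) -> no flip
Dir W: first cell '.' (not opp) -> no flip
Dir E: first cell '.' (not opp) -> no flip
Dir SW: edge -> no flip
Dir S: edge -> no flip
Dir SE: edge -> no flip

Answer: (2,3) (3,3) (4,2) (4,3)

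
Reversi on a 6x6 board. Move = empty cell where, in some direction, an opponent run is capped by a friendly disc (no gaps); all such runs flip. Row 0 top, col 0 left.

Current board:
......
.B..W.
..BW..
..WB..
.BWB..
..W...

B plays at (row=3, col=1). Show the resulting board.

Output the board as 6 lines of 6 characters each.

Place B at (3,1); scan 8 dirs for brackets.
Dir NW: first cell '.' (not opp) -> no flip
Dir N: first cell '.' (not opp) -> no flip
Dir NE: first cell 'B' (not opp) -> no flip
Dir W: first cell '.' (not opp) -> no flip
Dir E: opp run (3,2) capped by B -> flip
Dir SW: first cell '.' (not opp) -> no flip
Dir S: first cell 'B' (not opp) -> no flip
Dir SE: opp run (4,2), next='.' -> no flip
All flips: (3,2)

Answer: ......
.B..W.
..BW..
.BBB..
.BWB..
..W...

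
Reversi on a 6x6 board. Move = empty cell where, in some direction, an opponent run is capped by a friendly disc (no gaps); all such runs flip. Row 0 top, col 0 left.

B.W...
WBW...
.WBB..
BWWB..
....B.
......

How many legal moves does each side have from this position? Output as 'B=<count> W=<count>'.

-- B to move --
(0,1): flips 1 -> legal
(0,3): flips 2 -> legal
(1,3): flips 1 -> legal
(2,0): flips 2 -> legal
(4,0): flips 1 -> legal
(4,1): flips 3 -> legal
(4,2): flips 1 -> legal
(4,3): no bracket -> illegal
B mobility = 7
-- W to move --
(0,1): flips 1 -> legal
(1,3): flips 1 -> legal
(1,4): flips 1 -> legal
(2,0): flips 1 -> legal
(2,4): flips 2 -> legal
(3,4): flips 2 -> legal
(3,5): no bracket -> illegal
(4,0): no bracket -> illegal
(4,1): no bracket -> illegal
(4,2): no bracket -> illegal
(4,3): no bracket -> illegal
(4,5): no bracket -> illegal
(5,3): no bracket -> illegal
(5,4): no bracket -> illegal
(5,5): no bracket -> illegal
W mobility = 6

Answer: B=7 W=6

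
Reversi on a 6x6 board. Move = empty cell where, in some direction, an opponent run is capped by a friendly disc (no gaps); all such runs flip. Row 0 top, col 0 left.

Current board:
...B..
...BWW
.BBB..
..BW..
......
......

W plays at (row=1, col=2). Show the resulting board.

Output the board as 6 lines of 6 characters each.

Place W at (1,2); scan 8 dirs for brackets.
Dir NW: first cell '.' (not opp) -> no flip
Dir N: first cell '.' (not opp) -> no flip
Dir NE: opp run (0,3), next=edge -> no flip
Dir W: first cell '.' (not opp) -> no flip
Dir E: opp run (1,3) capped by W -> flip
Dir SW: opp run (2,1), next='.' -> no flip
Dir S: opp run (2,2) (3,2), next='.' -> no flip
Dir SE: opp run (2,3), next='.' -> no flip
All flips: (1,3)

Answer: ...B..
..WWWW
.BBB..
..BW..
......
......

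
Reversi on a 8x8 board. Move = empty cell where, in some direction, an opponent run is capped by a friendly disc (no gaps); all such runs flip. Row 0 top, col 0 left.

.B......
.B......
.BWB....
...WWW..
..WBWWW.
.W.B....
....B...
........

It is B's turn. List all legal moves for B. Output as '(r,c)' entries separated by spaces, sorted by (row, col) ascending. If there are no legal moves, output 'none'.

(1,2): no bracket -> illegal
(1,3): no bracket -> illegal
(2,4): no bracket -> illegal
(2,5): flips 1 -> legal
(2,6): flips 2 -> legal
(3,1): flips 1 -> legal
(3,2): no bracket -> illegal
(3,6): no bracket -> illegal
(3,7): no bracket -> illegal
(4,0): no bracket -> illegal
(4,1): flips 1 -> legal
(4,7): flips 3 -> legal
(5,0): no bracket -> illegal
(5,2): no bracket -> illegal
(5,4): no bracket -> illegal
(5,5): flips 3 -> legal
(5,6): flips 2 -> legal
(5,7): no bracket -> illegal
(6,0): no bracket -> illegal
(6,1): no bracket -> illegal
(6,2): no bracket -> illegal

Answer: (2,5) (2,6) (3,1) (4,1) (4,7) (5,5) (5,6)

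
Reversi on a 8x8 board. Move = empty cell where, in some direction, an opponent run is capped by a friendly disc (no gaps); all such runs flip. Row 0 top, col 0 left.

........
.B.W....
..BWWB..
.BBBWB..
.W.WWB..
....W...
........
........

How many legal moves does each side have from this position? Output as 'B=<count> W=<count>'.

Answer: B=14 W=10

Derivation:
-- B to move --
(0,2): flips 2 -> legal
(0,3): flips 2 -> legal
(0,4): flips 1 -> legal
(1,2): flips 2 -> legal
(1,4): flips 1 -> legal
(1,5): flips 1 -> legal
(3,0): no bracket -> illegal
(4,0): no bracket -> illegal
(4,2): flips 2 -> legal
(5,0): flips 1 -> legal
(5,1): flips 1 -> legal
(5,2): flips 2 -> legal
(5,3): flips 2 -> legal
(5,5): flips 1 -> legal
(6,3): flips 1 -> legal
(6,4): no bracket -> illegal
(6,5): flips 2 -> legal
B mobility = 14
-- W to move --
(0,0): flips 3 -> legal
(0,1): no bracket -> illegal
(0,2): no bracket -> illegal
(1,0): no bracket -> illegal
(1,2): no bracket -> illegal
(1,4): no bracket -> illegal
(1,5): no bracket -> illegal
(1,6): flips 1 -> legal
(2,0): no bracket -> illegal
(2,1): flips 3 -> legal
(2,6): flips 2 -> legal
(3,0): flips 3 -> legal
(3,6): flips 2 -> legal
(4,0): flips 2 -> legal
(4,2): flips 1 -> legal
(4,6): flips 2 -> legal
(5,5): no bracket -> illegal
(5,6): flips 1 -> legal
W mobility = 10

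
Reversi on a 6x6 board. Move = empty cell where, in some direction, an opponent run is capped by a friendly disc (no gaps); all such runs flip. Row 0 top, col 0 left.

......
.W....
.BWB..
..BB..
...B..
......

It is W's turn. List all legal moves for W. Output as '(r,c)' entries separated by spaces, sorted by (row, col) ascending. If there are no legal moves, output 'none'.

Answer: (2,0) (2,4) (3,1) (4,2) (4,4)

Derivation:
(1,0): no bracket -> illegal
(1,2): no bracket -> illegal
(1,3): no bracket -> illegal
(1,4): no bracket -> illegal
(2,0): flips 1 -> legal
(2,4): flips 1 -> legal
(3,0): no bracket -> illegal
(3,1): flips 1 -> legal
(3,4): no bracket -> illegal
(4,1): no bracket -> illegal
(4,2): flips 1 -> legal
(4,4): flips 1 -> legal
(5,2): no bracket -> illegal
(5,3): no bracket -> illegal
(5,4): no bracket -> illegal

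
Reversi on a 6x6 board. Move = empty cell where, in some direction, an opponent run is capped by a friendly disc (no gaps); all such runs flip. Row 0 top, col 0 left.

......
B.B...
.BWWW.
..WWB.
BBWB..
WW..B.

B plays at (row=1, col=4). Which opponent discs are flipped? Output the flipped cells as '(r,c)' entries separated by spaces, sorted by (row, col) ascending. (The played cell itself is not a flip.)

Answer: (2,3) (2,4) (3,2)

Derivation:
Dir NW: first cell '.' (not opp) -> no flip
Dir N: first cell '.' (not opp) -> no flip
Dir NE: first cell '.' (not opp) -> no flip
Dir W: first cell '.' (not opp) -> no flip
Dir E: first cell '.' (not opp) -> no flip
Dir SW: opp run (2,3) (3,2) capped by B -> flip
Dir S: opp run (2,4) capped by B -> flip
Dir SE: first cell '.' (not opp) -> no flip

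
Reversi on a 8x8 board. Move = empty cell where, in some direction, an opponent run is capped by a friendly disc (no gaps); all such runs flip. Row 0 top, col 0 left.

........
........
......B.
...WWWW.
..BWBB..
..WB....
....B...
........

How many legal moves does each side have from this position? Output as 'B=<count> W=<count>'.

-- B to move --
(2,2): flips 1 -> legal
(2,3): flips 3 -> legal
(2,4): flips 2 -> legal
(2,5): flips 1 -> legal
(2,7): flips 1 -> legal
(3,2): no bracket -> illegal
(3,7): no bracket -> illegal
(4,1): no bracket -> illegal
(4,6): flips 1 -> legal
(4,7): no bracket -> illegal
(5,1): flips 1 -> legal
(5,4): no bracket -> illegal
(6,1): no bracket -> illegal
(6,2): flips 1 -> legal
(6,3): no bracket -> illegal
B mobility = 8
-- W to move --
(1,5): no bracket -> illegal
(1,6): flips 1 -> legal
(1,7): flips 1 -> legal
(2,5): no bracket -> illegal
(2,7): no bracket -> illegal
(3,1): no bracket -> illegal
(3,2): flips 1 -> legal
(3,7): no bracket -> illegal
(4,1): flips 1 -> legal
(4,6): flips 2 -> legal
(5,1): flips 1 -> legal
(5,4): flips 3 -> legal
(5,5): flips 2 -> legal
(5,6): flips 1 -> legal
(6,2): flips 2 -> legal
(6,3): flips 1 -> legal
(6,5): no bracket -> illegal
(7,3): no bracket -> illegal
(7,4): no bracket -> illegal
(7,5): no bracket -> illegal
W mobility = 11

Answer: B=8 W=11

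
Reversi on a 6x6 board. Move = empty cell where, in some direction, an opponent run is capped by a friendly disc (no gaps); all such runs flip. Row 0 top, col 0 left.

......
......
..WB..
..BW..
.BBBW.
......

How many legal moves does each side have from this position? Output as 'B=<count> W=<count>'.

Answer: B=5 W=7

Derivation:
-- B to move --
(1,1): no bracket -> illegal
(1,2): flips 1 -> legal
(1,3): no bracket -> illegal
(2,1): flips 1 -> legal
(2,4): flips 1 -> legal
(3,1): no bracket -> illegal
(3,4): flips 1 -> legal
(3,5): no bracket -> illegal
(4,5): flips 1 -> legal
(5,3): no bracket -> illegal
(5,4): no bracket -> illegal
(5,5): no bracket -> illegal
B mobility = 5
-- W to move --
(1,2): no bracket -> illegal
(1,3): flips 1 -> legal
(1,4): no bracket -> illegal
(2,1): no bracket -> illegal
(2,4): flips 1 -> legal
(3,0): no bracket -> illegal
(3,1): flips 1 -> legal
(3,4): no bracket -> illegal
(4,0): flips 3 -> legal
(5,0): no bracket -> illegal
(5,1): flips 1 -> legal
(5,2): flips 2 -> legal
(5,3): flips 1 -> legal
(5,4): no bracket -> illegal
W mobility = 7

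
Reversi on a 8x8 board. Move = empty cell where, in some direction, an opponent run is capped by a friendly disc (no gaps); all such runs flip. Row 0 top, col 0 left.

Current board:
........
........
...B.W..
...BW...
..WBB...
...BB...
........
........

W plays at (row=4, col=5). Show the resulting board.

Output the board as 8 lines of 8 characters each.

Answer: ........
........
...B.W..
...BW...
..WWWW..
...BB...
........
........

Derivation:
Place W at (4,5); scan 8 dirs for brackets.
Dir NW: first cell 'W' (not opp) -> no flip
Dir N: first cell '.' (not opp) -> no flip
Dir NE: first cell '.' (not opp) -> no flip
Dir W: opp run (4,4) (4,3) capped by W -> flip
Dir E: first cell '.' (not opp) -> no flip
Dir SW: opp run (5,4), next='.' -> no flip
Dir S: first cell '.' (not opp) -> no flip
Dir SE: first cell '.' (not opp) -> no flip
All flips: (4,3) (4,4)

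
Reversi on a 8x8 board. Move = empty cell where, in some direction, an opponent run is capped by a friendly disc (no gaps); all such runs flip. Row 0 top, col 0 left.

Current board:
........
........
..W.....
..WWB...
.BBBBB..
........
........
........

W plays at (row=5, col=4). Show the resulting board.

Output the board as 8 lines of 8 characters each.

Place W at (5,4); scan 8 dirs for brackets.
Dir NW: opp run (4,3) capped by W -> flip
Dir N: opp run (4,4) (3,4), next='.' -> no flip
Dir NE: opp run (4,5), next='.' -> no flip
Dir W: first cell '.' (not opp) -> no flip
Dir E: first cell '.' (not opp) -> no flip
Dir SW: first cell '.' (not opp) -> no flip
Dir S: first cell '.' (not opp) -> no flip
Dir SE: first cell '.' (not opp) -> no flip
All flips: (4,3)

Answer: ........
........
..W.....
..WWB...
.BBWBB..
....W...
........
........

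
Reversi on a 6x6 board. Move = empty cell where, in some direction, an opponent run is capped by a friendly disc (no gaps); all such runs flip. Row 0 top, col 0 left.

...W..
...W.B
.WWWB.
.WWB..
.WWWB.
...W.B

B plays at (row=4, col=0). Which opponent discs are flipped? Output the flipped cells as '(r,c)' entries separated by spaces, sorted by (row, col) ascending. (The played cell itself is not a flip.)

Answer: (4,1) (4,2) (4,3)

Derivation:
Dir NW: edge -> no flip
Dir N: first cell '.' (not opp) -> no flip
Dir NE: opp run (3,1) (2,2) (1,3), next='.' -> no flip
Dir W: edge -> no flip
Dir E: opp run (4,1) (4,2) (4,3) capped by B -> flip
Dir SW: edge -> no flip
Dir S: first cell '.' (not opp) -> no flip
Dir SE: first cell '.' (not opp) -> no flip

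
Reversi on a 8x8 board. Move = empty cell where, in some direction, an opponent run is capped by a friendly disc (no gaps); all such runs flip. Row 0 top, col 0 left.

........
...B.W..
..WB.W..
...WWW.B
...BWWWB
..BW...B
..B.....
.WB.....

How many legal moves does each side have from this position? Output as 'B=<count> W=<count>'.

Answer: B=10 W=8

Derivation:
-- B to move --
(0,4): no bracket -> illegal
(0,5): no bracket -> illegal
(0,6): no bracket -> illegal
(1,1): no bracket -> illegal
(1,2): no bracket -> illegal
(1,4): no bracket -> illegal
(1,6): flips 2 -> legal
(2,1): flips 1 -> legal
(2,4): flips 2 -> legal
(2,6): flips 3 -> legal
(3,1): flips 1 -> legal
(3,2): no bracket -> illegal
(3,6): no bracket -> illegal
(4,2): no bracket -> illegal
(5,4): flips 1 -> legal
(5,5): flips 1 -> legal
(5,6): flips 2 -> legal
(6,0): no bracket -> illegal
(6,1): no bracket -> illegal
(6,3): flips 1 -> legal
(6,4): no bracket -> illegal
(7,0): flips 1 -> legal
B mobility = 10
-- W to move --
(0,2): no bracket -> illegal
(0,3): flips 2 -> legal
(0,4): flips 1 -> legal
(1,2): flips 1 -> legal
(1,4): no bracket -> illegal
(2,4): flips 1 -> legal
(2,6): no bracket -> illegal
(2,7): no bracket -> illegal
(3,2): no bracket -> illegal
(3,6): no bracket -> illegal
(4,1): no bracket -> illegal
(4,2): flips 1 -> legal
(5,1): flips 1 -> legal
(5,4): no bracket -> illegal
(5,6): no bracket -> illegal
(6,1): flips 2 -> legal
(6,3): no bracket -> illegal
(6,6): no bracket -> illegal
(6,7): no bracket -> illegal
(7,3): flips 1 -> legal
W mobility = 8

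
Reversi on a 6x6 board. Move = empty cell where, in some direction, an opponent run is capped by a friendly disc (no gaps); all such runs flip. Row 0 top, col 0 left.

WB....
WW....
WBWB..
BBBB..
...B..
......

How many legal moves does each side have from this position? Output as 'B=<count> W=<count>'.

-- B to move --
(0,2): no bracket -> illegal
(1,2): flips 1 -> legal
(1,3): flips 1 -> legal
B mobility = 2
-- W to move --
(0,2): flips 1 -> legal
(1,2): no bracket -> illegal
(1,3): no bracket -> illegal
(1,4): no bracket -> illegal
(2,4): flips 1 -> legal
(3,4): no bracket -> illegal
(4,0): flips 2 -> legal
(4,1): flips 2 -> legal
(4,2): flips 2 -> legal
(4,4): flips 1 -> legal
(5,2): no bracket -> illegal
(5,3): no bracket -> illegal
(5,4): flips 3 -> legal
W mobility = 7

Answer: B=2 W=7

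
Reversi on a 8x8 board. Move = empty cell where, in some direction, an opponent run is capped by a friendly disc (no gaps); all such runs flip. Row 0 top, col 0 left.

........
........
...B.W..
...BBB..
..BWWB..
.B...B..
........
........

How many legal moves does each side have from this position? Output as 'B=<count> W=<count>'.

-- B to move --
(1,4): no bracket -> illegal
(1,5): flips 1 -> legal
(1,6): flips 1 -> legal
(2,4): no bracket -> illegal
(2,6): no bracket -> illegal
(3,2): no bracket -> illegal
(3,6): no bracket -> illegal
(5,2): flips 1 -> legal
(5,3): flips 2 -> legal
(5,4): flips 1 -> legal
B mobility = 5
-- W to move --
(1,2): no bracket -> illegal
(1,3): flips 2 -> legal
(1,4): no bracket -> illegal
(2,2): flips 1 -> legal
(2,4): flips 1 -> legal
(2,6): flips 1 -> legal
(3,1): no bracket -> illegal
(3,2): no bracket -> illegal
(3,6): no bracket -> illegal
(4,0): no bracket -> illegal
(4,1): flips 1 -> legal
(4,6): flips 1 -> legal
(5,0): no bracket -> illegal
(5,2): no bracket -> illegal
(5,3): no bracket -> illegal
(5,4): no bracket -> illegal
(5,6): no bracket -> illegal
(6,0): no bracket -> illegal
(6,1): no bracket -> illegal
(6,2): no bracket -> illegal
(6,4): no bracket -> illegal
(6,5): flips 3 -> legal
(6,6): flips 1 -> legal
W mobility = 8

Answer: B=5 W=8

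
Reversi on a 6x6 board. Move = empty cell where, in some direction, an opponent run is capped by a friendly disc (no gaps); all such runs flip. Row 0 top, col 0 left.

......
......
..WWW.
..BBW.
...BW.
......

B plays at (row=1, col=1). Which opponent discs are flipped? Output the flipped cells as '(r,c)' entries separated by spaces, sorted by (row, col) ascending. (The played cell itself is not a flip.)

Answer: (2,2)

Derivation:
Dir NW: first cell '.' (not opp) -> no flip
Dir N: first cell '.' (not opp) -> no flip
Dir NE: first cell '.' (not opp) -> no flip
Dir W: first cell '.' (not opp) -> no flip
Dir E: first cell '.' (not opp) -> no flip
Dir SW: first cell '.' (not opp) -> no flip
Dir S: first cell '.' (not opp) -> no flip
Dir SE: opp run (2,2) capped by B -> flip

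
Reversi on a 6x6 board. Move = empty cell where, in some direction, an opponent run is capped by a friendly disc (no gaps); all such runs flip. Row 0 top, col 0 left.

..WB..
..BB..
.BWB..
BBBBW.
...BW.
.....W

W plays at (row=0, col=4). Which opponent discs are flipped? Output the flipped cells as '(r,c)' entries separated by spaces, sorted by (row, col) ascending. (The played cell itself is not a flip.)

Answer: (0,3) (1,3)

Derivation:
Dir NW: edge -> no flip
Dir N: edge -> no flip
Dir NE: edge -> no flip
Dir W: opp run (0,3) capped by W -> flip
Dir E: first cell '.' (not opp) -> no flip
Dir SW: opp run (1,3) capped by W -> flip
Dir S: first cell '.' (not opp) -> no flip
Dir SE: first cell '.' (not opp) -> no flip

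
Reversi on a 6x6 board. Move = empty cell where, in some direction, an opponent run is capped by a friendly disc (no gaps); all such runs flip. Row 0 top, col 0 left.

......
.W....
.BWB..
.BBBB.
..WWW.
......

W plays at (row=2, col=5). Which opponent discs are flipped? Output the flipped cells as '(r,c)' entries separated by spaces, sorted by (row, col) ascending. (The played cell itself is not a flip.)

Answer: (3,4)

Derivation:
Dir NW: first cell '.' (not opp) -> no flip
Dir N: first cell '.' (not opp) -> no flip
Dir NE: edge -> no flip
Dir W: first cell '.' (not opp) -> no flip
Dir E: edge -> no flip
Dir SW: opp run (3,4) capped by W -> flip
Dir S: first cell '.' (not opp) -> no flip
Dir SE: edge -> no flip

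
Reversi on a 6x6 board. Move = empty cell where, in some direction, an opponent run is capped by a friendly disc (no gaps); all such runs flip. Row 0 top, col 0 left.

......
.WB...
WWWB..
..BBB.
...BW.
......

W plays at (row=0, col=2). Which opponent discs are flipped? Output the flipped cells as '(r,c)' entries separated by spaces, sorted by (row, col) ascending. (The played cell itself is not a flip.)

Answer: (1,2)

Derivation:
Dir NW: edge -> no flip
Dir N: edge -> no flip
Dir NE: edge -> no flip
Dir W: first cell '.' (not opp) -> no flip
Dir E: first cell '.' (not opp) -> no flip
Dir SW: first cell 'W' (not opp) -> no flip
Dir S: opp run (1,2) capped by W -> flip
Dir SE: first cell '.' (not opp) -> no flip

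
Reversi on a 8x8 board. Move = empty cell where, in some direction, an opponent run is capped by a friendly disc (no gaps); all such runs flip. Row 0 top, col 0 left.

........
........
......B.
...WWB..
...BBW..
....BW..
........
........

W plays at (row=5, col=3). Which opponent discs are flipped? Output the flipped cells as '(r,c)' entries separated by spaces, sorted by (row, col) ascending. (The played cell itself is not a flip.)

Answer: (4,3) (5,4)

Derivation:
Dir NW: first cell '.' (not opp) -> no flip
Dir N: opp run (4,3) capped by W -> flip
Dir NE: opp run (4,4) (3,5) (2,6), next='.' -> no flip
Dir W: first cell '.' (not opp) -> no flip
Dir E: opp run (5,4) capped by W -> flip
Dir SW: first cell '.' (not opp) -> no flip
Dir S: first cell '.' (not opp) -> no flip
Dir SE: first cell '.' (not opp) -> no flip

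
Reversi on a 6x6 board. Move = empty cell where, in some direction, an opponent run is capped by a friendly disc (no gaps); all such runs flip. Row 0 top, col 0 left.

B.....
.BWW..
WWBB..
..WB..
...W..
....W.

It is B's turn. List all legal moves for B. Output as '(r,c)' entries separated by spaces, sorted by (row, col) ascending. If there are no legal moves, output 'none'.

(0,1): flips 1 -> legal
(0,2): flips 1 -> legal
(0,3): flips 1 -> legal
(0,4): flips 1 -> legal
(1,0): no bracket -> illegal
(1,4): flips 2 -> legal
(2,4): no bracket -> illegal
(3,0): no bracket -> illegal
(3,1): flips 2 -> legal
(3,4): no bracket -> illegal
(4,1): flips 1 -> legal
(4,2): flips 1 -> legal
(4,4): no bracket -> illegal
(4,5): no bracket -> illegal
(5,2): no bracket -> illegal
(5,3): flips 1 -> legal
(5,5): no bracket -> illegal

Answer: (0,1) (0,2) (0,3) (0,4) (1,4) (3,1) (4,1) (4,2) (5,3)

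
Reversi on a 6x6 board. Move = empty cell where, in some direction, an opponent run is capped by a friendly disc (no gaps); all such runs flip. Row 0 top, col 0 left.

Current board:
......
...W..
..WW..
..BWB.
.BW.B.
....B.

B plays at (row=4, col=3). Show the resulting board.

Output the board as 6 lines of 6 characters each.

Answer: ......
...W..
..WW..
..BWB.
.BBBB.
....B.

Derivation:
Place B at (4,3); scan 8 dirs for brackets.
Dir NW: first cell 'B' (not opp) -> no flip
Dir N: opp run (3,3) (2,3) (1,3), next='.' -> no flip
Dir NE: first cell 'B' (not opp) -> no flip
Dir W: opp run (4,2) capped by B -> flip
Dir E: first cell 'B' (not opp) -> no flip
Dir SW: first cell '.' (not opp) -> no flip
Dir S: first cell '.' (not opp) -> no flip
Dir SE: first cell 'B' (not opp) -> no flip
All flips: (4,2)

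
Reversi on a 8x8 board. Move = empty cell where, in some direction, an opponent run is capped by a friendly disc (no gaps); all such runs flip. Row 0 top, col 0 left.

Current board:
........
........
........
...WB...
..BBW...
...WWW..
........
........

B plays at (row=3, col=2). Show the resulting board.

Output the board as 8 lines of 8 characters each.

Place B at (3,2); scan 8 dirs for brackets.
Dir NW: first cell '.' (not opp) -> no flip
Dir N: first cell '.' (not opp) -> no flip
Dir NE: first cell '.' (not opp) -> no flip
Dir W: first cell '.' (not opp) -> no flip
Dir E: opp run (3,3) capped by B -> flip
Dir SW: first cell '.' (not opp) -> no flip
Dir S: first cell 'B' (not opp) -> no flip
Dir SE: first cell 'B' (not opp) -> no flip
All flips: (3,3)

Answer: ........
........
........
..BBB...
..BBW...
...WWW..
........
........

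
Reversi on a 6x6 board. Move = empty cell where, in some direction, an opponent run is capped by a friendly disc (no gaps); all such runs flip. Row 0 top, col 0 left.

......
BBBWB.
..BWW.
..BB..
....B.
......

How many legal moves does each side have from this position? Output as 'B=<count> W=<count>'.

Answer: B=5 W=9

Derivation:
-- B to move --
(0,2): no bracket -> illegal
(0,3): flips 2 -> legal
(0,4): flips 1 -> legal
(1,5): flips 1 -> legal
(2,5): flips 2 -> legal
(3,4): flips 2 -> legal
(3,5): no bracket -> illegal
B mobility = 5
-- W to move --
(0,0): no bracket -> illegal
(0,1): flips 1 -> legal
(0,2): no bracket -> illegal
(0,3): no bracket -> illegal
(0,4): flips 1 -> legal
(0,5): flips 1 -> legal
(1,5): flips 1 -> legal
(2,0): no bracket -> illegal
(2,1): flips 1 -> legal
(2,5): no bracket -> illegal
(3,1): flips 1 -> legal
(3,4): no bracket -> illegal
(3,5): no bracket -> illegal
(4,1): flips 1 -> legal
(4,2): flips 1 -> legal
(4,3): flips 1 -> legal
(4,5): no bracket -> illegal
(5,3): no bracket -> illegal
(5,4): no bracket -> illegal
(5,5): no bracket -> illegal
W mobility = 9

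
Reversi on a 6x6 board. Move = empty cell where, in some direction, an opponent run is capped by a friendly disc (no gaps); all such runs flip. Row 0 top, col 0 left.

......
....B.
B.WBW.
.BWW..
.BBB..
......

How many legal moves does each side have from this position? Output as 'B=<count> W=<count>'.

-- B to move --
(1,1): no bracket -> illegal
(1,2): flips 2 -> legal
(1,3): flips 1 -> legal
(1,5): flips 2 -> legal
(2,1): flips 2 -> legal
(2,5): flips 1 -> legal
(3,4): flips 3 -> legal
(3,5): no bracket -> illegal
(4,4): no bracket -> illegal
B mobility = 6
-- W to move --
(0,3): no bracket -> illegal
(0,4): flips 1 -> legal
(0,5): flips 2 -> legal
(1,0): no bracket -> illegal
(1,1): no bracket -> illegal
(1,2): no bracket -> illegal
(1,3): flips 1 -> legal
(1,5): no bracket -> illegal
(2,1): no bracket -> illegal
(2,5): no bracket -> illegal
(3,0): flips 1 -> legal
(3,4): no bracket -> illegal
(4,0): flips 1 -> legal
(4,4): no bracket -> illegal
(5,0): flips 1 -> legal
(5,1): flips 1 -> legal
(5,2): flips 1 -> legal
(5,3): flips 1 -> legal
(5,4): flips 1 -> legal
W mobility = 10

Answer: B=6 W=10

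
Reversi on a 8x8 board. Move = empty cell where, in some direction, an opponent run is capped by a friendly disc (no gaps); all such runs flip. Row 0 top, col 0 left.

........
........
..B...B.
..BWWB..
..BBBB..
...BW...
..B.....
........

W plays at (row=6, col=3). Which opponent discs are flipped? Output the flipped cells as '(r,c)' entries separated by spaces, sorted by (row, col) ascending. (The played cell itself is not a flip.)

Dir NW: first cell '.' (not opp) -> no flip
Dir N: opp run (5,3) (4,3) capped by W -> flip
Dir NE: first cell 'W' (not opp) -> no flip
Dir W: opp run (6,2), next='.' -> no flip
Dir E: first cell '.' (not opp) -> no flip
Dir SW: first cell '.' (not opp) -> no flip
Dir S: first cell '.' (not opp) -> no flip
Dir SE: first cell '.' (not opp) -> no flip

Answer: (4,3) (5,3)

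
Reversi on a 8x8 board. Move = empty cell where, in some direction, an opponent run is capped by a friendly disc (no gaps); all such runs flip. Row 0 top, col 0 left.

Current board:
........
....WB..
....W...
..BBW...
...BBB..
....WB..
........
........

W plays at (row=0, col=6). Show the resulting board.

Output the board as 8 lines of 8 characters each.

Answer: ......W.
....WW..
....W...
..BBW...
...BBB..
....WB..
........
........

Derivation:
Place W at (0,6); scan 8 dirs for brackets.
Dir NW: edge -> no flip
Dir N: edge -> no flip
Dir NE: edge -> no flip
Dir W: first cell '.' (not opp) -> no flip
Dir E: first cell '.' (not opp) -> no flip
Dir SW: opp run (1,5) capped by W -> flip
Dir S: first cell '.' (not opp) -> no flip
Dir SE: first cell '.' (not opp) -> no flip
All flips: (1,5)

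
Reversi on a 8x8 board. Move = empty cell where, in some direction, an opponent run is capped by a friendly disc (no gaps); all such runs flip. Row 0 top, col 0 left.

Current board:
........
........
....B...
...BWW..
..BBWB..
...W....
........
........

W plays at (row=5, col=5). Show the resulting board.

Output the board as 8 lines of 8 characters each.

Answer: ........
........
....B...
...BWW..
..BBWW..
...W.W..
........
........

Derivation:
Place W at (5,5); scan 8 dirs for brackets.
Dir NW: first cell 'W' (not opp) -> no flip
Dir N: opp run (4,5) capped by W -> flip
Dir NE: first cell '.' (not opp) -> no flip
Dir W: first cell '.' (not opp) -> no flip
Dir E: first cell '.' (not opp) -> no flip
Dir SW: first cell '.' (not opp) -> no flip
Dir S: first cell '.' (not opp) -> no flip
Dir SE: first cell '.' (not opp) -> no flip
All flips: (4,5)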